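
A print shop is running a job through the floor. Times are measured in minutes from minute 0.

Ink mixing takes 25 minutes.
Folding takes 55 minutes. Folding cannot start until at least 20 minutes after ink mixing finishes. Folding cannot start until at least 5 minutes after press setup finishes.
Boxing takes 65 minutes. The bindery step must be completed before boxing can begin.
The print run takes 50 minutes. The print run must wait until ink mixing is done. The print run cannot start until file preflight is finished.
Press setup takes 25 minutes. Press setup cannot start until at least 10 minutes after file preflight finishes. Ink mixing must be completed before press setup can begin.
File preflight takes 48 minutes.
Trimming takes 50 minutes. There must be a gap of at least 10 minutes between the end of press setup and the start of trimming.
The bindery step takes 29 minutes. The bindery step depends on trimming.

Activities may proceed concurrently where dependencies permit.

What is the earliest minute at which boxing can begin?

Nothing blocks ink mixing, so it runs from minute 0 to minute 25.
Nothing blocks file preflight, so it runs from minute 0 to minute 48.
Press setup needs all of file preflight (finishes minute 48, plus 10-minute gap → minute 58); ink mixing (finishes minute 25). That puts its earliest start at minute 58; it finishes at 58 + 25 = minute 83.
After press setup (finishes minute 83, plus 10-minute gap → minute 93), trimming can start at minute 93 and finishes at minute 143.
After trimming (finishes minute 143), the bindery step can start at minute 143 and finishes at minute 172.
Boxing waits on the bindery step (finishes minute 172), so the earliest it can start is minute 172.

172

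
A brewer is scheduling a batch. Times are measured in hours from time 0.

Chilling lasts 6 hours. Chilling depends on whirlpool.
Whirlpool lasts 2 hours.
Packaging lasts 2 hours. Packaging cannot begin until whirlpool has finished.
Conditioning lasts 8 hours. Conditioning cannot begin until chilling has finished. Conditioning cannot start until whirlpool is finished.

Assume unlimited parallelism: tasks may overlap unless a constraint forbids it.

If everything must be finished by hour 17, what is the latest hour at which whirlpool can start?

1

Conditioning has no dependents, so it just needs to finish by hour 17. Starting by 17 − 8 = hour 9 achieves that.
Since conditioning (must start by hour 9) depends on it, chilling must finish by hour 9. Backing off its 6-hour duration gives a latest start of hour 3.
Nothing follows packaging; the deadline of hour 17 is its only limit. It must start by 17 − 2 = hour 15.
For whirlpool: chilling (must start by hour 3); conditioning (must start by hour 9); packaging (must start by hour 15). The most restrictive is hour 3; with a 2-hour duration, whirlpool must start by hour 1.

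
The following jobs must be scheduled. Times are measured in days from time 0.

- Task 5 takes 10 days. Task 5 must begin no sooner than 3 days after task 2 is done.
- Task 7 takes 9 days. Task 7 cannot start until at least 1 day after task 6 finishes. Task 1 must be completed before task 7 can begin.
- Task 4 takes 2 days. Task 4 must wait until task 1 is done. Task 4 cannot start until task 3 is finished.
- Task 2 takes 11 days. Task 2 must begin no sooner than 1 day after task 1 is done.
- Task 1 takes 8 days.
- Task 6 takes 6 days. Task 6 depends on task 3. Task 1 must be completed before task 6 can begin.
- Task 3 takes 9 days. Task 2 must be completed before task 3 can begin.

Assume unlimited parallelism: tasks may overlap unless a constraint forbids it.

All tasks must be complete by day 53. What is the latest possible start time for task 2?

Task 4 must finish by day 53; it takes 2 days, so it must start by 53 − 2 = day 51.
To finish by day 53, task 7 (duration 9) must start no later than day 44.
Since task 7 (must start by day 44, minus 1-day gap → day 43) depends on it, task 6 must finish by day 43. Backing off its 6-day duration gives a latest start of day 37.
Task 3 has several dependents: task 4 (must start by day 51); task 6 (must start by day 37). The earliest of those limits is day 37, so task 3 must start by 37 − 9 = day 28.
Nothing follows task 5; the deadline of day 53 is its only limit. It must start by 53 − 10 = day 43.
Task 2 has several dependents: task 3 (must start by day 28); task 5 (must start by day 43, minus 3-day gap → day 40). The earliest of those limits is day 28, so task 2 must start by 28 − 11 = day 17.

17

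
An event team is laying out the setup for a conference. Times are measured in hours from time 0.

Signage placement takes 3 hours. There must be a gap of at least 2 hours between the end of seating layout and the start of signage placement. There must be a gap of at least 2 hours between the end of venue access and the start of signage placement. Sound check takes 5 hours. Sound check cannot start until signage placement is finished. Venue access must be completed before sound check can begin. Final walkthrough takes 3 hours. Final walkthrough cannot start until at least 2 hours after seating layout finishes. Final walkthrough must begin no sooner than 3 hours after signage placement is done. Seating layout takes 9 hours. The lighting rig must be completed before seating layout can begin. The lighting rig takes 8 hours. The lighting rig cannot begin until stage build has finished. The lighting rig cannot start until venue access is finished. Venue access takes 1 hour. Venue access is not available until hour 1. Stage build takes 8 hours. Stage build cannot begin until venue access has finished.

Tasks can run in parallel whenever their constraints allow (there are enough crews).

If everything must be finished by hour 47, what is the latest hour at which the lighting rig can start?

Nothing follows sound check; the deadline of hour 47 is its only limit. It must start by 47 − 5 = hour 42.
Nothing follows final walkthrough; the deadline of hour 47 is its only limit. It must start by 47 − 3 = hour 44.
Signage placement feeds sound check (must start by hour 42); final walkthrough (must start by hour 44, minus 3-hour gap → hour 41). Taking the minimum, signage placement must finish by hour 41 and start by 41 − 3 = hour 38.
Seating layout has several dependents: signage placement (must start by hour 38, minus 2-hour gap → hour 36); final walkthrough (must start by hour 44, minus 2-hour gap → hour 42). The earliest of those limits is hour 36, so seating layout must start by 36 − 9 = hour 27.
The lighting rig feeds into seating layout (must start by hour 27); so the lighting rig must finish by hour 27 and therefore start by hour 19.

19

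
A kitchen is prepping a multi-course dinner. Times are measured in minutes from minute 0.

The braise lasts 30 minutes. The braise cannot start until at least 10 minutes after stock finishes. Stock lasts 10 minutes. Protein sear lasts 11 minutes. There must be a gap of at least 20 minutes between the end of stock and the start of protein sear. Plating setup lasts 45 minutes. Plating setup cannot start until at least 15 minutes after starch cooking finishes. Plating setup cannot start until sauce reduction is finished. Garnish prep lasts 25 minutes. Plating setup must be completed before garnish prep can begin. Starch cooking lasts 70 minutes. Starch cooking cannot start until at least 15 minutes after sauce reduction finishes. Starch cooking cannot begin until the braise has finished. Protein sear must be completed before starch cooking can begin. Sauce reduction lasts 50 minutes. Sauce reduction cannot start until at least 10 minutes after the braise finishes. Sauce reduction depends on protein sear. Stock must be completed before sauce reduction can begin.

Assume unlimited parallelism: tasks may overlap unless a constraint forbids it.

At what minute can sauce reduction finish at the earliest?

Stock has no prerequisites, so it starts at minute 0 and finishes at minute 10.
Protein sear cannot begin until stock (finishes minute 10, plus 20-minute gap → minute 30). It runs from minute 30 to 30 + 11 = minute 41.
After stock (finishes minute 10, plus 10-minute gap → minute 20), the braise can start at minute 20 and finishes at minute 50.
Sauce reduction has to wait for the braise (finishes minute 50, plus 10-minute gap → minute 60); protein sear (finishes minute 41); stock (finishes minute 10). The latest of these is minute 60, so sauce reduction runs minute 60 to 60 + 50 = minute 110.

110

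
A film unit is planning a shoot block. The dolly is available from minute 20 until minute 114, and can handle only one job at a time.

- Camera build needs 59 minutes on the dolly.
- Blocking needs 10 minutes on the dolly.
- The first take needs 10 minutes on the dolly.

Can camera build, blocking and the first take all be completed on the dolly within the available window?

The dolly window is 114 − 20 = 94 minutes.
Running back to back, the jobs need 59 + 10 + 10 = 79 minutes on the dolly.
Since 79 ≤ 94, they fit within the window.

Yes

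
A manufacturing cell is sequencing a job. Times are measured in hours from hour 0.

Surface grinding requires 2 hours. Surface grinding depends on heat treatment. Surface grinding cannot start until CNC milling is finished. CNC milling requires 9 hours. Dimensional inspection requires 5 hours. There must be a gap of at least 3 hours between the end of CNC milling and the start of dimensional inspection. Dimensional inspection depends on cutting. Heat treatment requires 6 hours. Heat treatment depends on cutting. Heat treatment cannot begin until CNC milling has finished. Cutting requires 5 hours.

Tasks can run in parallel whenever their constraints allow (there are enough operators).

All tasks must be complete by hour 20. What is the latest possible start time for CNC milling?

Surface grinding must finish by hour 20; it takes 2 hours, so it must start by 20 − 2 = hour 18.
Heat treatment feeds into surface grinding (must start by hour 18); so heat treatment must finish by hour 18 and therefore start by hour 12.
To finish by hour 20, dimensional inspection (duration 5) must start no later than hour 15.
CNC milling must finish in time for heat treatment (must start by hour 12); surface grinding (must start by hour 18); dimensional inspection (must start by hour 15, minus 3-hour gap → hour 12). The tightest is hour 12, so CNC milling must start by 12 − 9 = hour 3.

3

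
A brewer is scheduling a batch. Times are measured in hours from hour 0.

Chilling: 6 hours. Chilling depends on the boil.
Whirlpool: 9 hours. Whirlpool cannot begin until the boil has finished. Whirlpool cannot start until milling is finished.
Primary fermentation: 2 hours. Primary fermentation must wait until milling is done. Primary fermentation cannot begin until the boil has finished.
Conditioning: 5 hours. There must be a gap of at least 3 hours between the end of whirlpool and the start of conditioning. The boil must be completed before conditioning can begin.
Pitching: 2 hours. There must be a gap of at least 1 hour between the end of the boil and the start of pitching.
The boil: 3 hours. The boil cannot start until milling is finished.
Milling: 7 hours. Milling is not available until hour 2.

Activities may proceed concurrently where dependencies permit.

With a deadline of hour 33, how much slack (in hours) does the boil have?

4

Milling waits on its own release at hour 2, so it starts at hour 2 and finishes at 2 + 7 = hour 9.
The boil waits on milling (finishes hour 9), so it starts at hour 9 and finishes at 9 + 3 = hour 12.

Working backward from the deadline:
Nothing follows conditioning; the deadline of hour 33 is its only limit. It must start by 33 − 5 = hour 28.
Whirlpool has to be done before conditioning (must start by hour 28, minus 3-hour gap → hour 25). That means finishing by hour 25, i.e. starting by 25 − 9 = hour 16.
Chilling has no dependents, so it just needs to finish by hour 33. Starting by 33 − 6 = hour 27 achieves that.
To finish by hour 33, pitching (duration 2) must start no later than hour 31.
To finish by hour 33, primary fermentation (duration 2) must start no later than hour 31.
For the boil: whirlpool (must start by hour 16); chilling (must start by hour 27); pitching (must start by hour 31, minus 1-hour gap → hour 30); primary fermentation (must start by hour 31); conditioning (must start by hour 28). The most restrictive is hour 16; with a 3-hour duration, the boil must start by hour 13.
So the boil can start as early as hour 9 and as late as hour 13, giving 13 − 9 = 4 hours of slack.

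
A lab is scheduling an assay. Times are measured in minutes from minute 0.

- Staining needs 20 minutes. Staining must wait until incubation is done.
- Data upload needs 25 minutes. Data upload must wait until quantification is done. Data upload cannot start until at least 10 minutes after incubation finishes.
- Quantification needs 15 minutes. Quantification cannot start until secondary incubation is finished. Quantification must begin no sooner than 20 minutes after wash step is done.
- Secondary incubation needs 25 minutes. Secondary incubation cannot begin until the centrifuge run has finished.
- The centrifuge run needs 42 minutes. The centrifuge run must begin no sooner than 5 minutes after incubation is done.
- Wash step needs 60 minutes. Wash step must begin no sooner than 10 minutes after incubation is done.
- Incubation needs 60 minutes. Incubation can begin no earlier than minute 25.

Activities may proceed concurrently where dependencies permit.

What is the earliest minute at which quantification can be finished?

190

Incubation cannot begin until its own release at minute 25. It runs from minute 25 to 25 + 60 = minute 85.
After incubation (finishes minute 85, plus 10-minute gap → minute 95), wash step can start at minute 95 and finishes at minute 155.
The centrifuge run cannot begin until incubation (finishes minute 85, plus 5-minute gap → minute 90). It runs from minute 90 to 90 + 42 = minute 132.
Secondary incubation waits on the centrifuge run (finishes minute 132), so it starts at minute 132 and finishes at 132 + 25 = minute 157.
Quantification cannot start until secondary incubation (finishes minute 157); wash step (finishes minute 155, plus 20-minute gap → minute 175). The controlling bound is minute 175, so quantification finishes at 175 + 15 = minute 190.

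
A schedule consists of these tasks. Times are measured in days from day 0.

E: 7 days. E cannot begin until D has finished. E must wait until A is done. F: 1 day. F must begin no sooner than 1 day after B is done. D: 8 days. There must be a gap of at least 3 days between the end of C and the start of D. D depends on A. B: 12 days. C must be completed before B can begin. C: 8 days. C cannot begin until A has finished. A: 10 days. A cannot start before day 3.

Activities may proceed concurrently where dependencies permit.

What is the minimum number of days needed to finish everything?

39

A waits on its own release at day 3, so it starts at day 3 and finishes at 3 + 10 = day 13.
After A (finishes day 13), C can start at day 13 and finishes at day 21.
D needs all of C (finishes day 21, plus 3-day gap → day 24); A (finishes day 13). That puts its earliest start at day 24; it finishes at 24 + 8 = day 32.
E needs all of D (finishes day 32); A (finishes day 13). That puts its earliest start at day 32; it finishes at 32 + 7 = day 39.
B cannot begin until C (finishes day 21). It runs from day 21 to 21 + 12 = day 33.
F waits on B (finishes day 33, plus 1-day gap → day 34), so it starts at day 34 and finishes at 34 + 1 = day 35.
All tasks are finished once the last one completes. Finish times: A at 13, B at 33, C at 21, D at 32, E at 39, F at 35. The latest is day 39.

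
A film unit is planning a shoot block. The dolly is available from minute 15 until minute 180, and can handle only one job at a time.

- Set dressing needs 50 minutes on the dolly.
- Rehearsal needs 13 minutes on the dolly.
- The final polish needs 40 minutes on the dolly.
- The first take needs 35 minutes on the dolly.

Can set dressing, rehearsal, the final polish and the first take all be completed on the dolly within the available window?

Yes

The dolly window is 180 − 15 = 165 minutes.
Running back to back, the jobs need 50 + 13 + 40 + 35 = 138 minutes on the dolly.
Since 138 ≤ 165, they fit within the window.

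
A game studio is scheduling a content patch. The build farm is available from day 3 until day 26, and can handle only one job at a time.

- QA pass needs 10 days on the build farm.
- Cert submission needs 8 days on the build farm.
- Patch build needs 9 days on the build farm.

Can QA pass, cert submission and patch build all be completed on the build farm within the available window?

No

The build farm window is 26 − 3 = 23 days.
Running back to back, the jobs need 10 + 8 + 9 = 27 days on the build farm.
Since 27 > 23, they cannot all fit.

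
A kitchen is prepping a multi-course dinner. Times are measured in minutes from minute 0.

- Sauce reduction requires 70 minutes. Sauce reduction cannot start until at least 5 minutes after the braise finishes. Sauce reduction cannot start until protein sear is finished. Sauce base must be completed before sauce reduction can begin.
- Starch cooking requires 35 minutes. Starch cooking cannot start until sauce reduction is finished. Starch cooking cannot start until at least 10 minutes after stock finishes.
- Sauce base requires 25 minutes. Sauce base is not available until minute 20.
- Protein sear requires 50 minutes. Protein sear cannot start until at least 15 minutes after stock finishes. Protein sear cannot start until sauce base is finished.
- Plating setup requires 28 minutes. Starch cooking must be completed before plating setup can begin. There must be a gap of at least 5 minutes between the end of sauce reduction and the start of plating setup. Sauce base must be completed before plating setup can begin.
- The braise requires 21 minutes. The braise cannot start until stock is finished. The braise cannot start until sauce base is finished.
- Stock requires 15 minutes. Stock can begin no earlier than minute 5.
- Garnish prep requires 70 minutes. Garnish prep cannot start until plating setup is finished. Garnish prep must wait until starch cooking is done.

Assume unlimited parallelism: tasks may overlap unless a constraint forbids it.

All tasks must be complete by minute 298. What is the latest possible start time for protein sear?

To finish by minute 298, garnish prep (duration 70) must start no later than minute 228.
Plating setup feeds into garnish prep (must start by minute 228); so plating setup must finish by minute 228 and therefore start by minute 200.
Starch cooking has several dependents: plating setup (must start by minute 200); garnish prep (must start by minute 228). The earliest of those limits is minute 200, so starch cooking must start by 200 − 35 = minute 165.
Sauce reduction must finish in time for starch cooking (must start by minute 165); plating setup (must start by minute 200, minus 5-minute gap → minute 195). The tightest is minute 165, so sauce reduction must start by 165 − 70 = minute 95.
Protein sear must finish before sauce reduction (must start by minute 95). With a 50-minute duration, protein sear must start by 95 − 50 = minute 45.

45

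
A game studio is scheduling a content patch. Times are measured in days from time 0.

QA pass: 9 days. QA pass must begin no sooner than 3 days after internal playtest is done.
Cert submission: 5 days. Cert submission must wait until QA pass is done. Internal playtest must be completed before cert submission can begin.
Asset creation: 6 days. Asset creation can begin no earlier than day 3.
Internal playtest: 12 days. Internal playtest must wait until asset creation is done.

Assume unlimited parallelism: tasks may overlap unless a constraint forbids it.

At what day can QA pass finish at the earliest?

33

Asset creation waits on its own release at day 3, so it starts at day 3 and finishes at 3 + 6 = day 9.
Internal playtest cannot begin until asset creation (finishes day 9). It runs from day 9 to 9 + 12 = day 21.
QA pass waits on internal playtest (finishes day 21, plus 3-day gap → day 24), so it starts at day 24 and finishes at 24 + 9 = day 33.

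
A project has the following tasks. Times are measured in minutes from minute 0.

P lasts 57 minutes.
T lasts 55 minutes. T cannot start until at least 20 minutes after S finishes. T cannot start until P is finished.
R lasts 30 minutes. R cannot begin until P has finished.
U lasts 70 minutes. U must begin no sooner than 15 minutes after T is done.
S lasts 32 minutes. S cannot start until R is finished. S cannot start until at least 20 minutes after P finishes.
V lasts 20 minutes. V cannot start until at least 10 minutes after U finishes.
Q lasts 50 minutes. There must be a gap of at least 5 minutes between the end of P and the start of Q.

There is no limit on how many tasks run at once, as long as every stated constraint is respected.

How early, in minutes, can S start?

Nothing blocks P, so it runs from minute 0 to minute 57.
After P (finishes minute 57), R can start at minute 57 and finishes at minute 87.
S waits on R (finishes minute 87); P (finishes minute 57, plus 20-minute gap → minute 77). The latest of these is minute 87, which is the earliest S can start.

87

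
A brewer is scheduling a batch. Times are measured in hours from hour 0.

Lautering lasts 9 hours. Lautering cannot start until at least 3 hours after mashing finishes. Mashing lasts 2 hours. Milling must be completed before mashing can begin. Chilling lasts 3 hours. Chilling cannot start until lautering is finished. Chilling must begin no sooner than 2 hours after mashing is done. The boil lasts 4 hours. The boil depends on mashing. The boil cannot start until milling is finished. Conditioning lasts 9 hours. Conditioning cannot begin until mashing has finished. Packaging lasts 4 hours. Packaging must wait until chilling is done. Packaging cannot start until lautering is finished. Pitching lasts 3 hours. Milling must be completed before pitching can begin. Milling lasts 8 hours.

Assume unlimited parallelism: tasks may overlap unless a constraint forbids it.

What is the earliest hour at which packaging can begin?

Nothing blocks milling, so it runs from hour 0 to hour 8.
After milling (finishes hour 8), mashing can start at hour 8 and finishes at hour 10.
After mashing (finishes hour 10, plus 3-hour gap → hour 13), lautering can start at hour 13 and finishes at hour 22.
Chilling has to wait for lautering (finishes hour 22); mashing (finishes hour 10, plus 2-hour gap → hour 12). The latest of these is hour 22, so chilling runs hour 22 to 22 + 3 = hour 25.
Packaging waits on chilling (finishes hour 25); lautering (finishes hour 22). The latest of these is hour 25, which is the earliest packaging can start.

25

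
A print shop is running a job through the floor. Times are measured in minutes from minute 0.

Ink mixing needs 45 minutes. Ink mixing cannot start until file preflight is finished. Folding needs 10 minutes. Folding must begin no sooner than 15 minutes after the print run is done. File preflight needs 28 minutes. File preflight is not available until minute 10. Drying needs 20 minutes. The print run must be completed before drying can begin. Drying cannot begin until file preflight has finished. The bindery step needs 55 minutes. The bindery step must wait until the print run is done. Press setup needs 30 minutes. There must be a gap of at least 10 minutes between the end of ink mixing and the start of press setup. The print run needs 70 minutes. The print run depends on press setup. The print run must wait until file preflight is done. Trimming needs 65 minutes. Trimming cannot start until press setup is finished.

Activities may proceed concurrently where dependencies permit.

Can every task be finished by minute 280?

Yes

After its own release at minute 10, file preflight can start at minute 10 and finishes at minute 38.
Ink mixing cannot begin until file preflight (finishes minute 38). It runs from minute 38 to 38 + 45 = minute 83.
Press setup waits on ink mixing (finishes minute 83, plus 10-minute gap → minute 93), so it starts at minute 93 and finishes at 93 + 30 = minute 123.
Trimming cannot begin until press setup (finishes minute 123). It runs from minute 123 to 123 + 65 = minute 188.
The print run cannot start until press setup (finishes minute 123); file preflight (finishes minute 38). The controlling bound is minute 123, so the print run finishes at 123 + 70 = minute 193.
The bindery step waits on the print run (finishes minute 193), so it starts at minute 193 and finishes at 193 + 55 = minute 248.
Folding cannot begin until the print run (finishes minute 193, plus 15-minute gap → minute 208). It runs from minute 208 to 208 + 10 = minute 218.
Drying has to wait for the print run (finishes minute 193); file preflight (finishes minute 38). The latest of these is minute 193, so drying runs minute 193 to 193 + 20 = minute 213.
Every task is finished by minute 248, which is no later than the deadline of 280, so the schedule is feasible.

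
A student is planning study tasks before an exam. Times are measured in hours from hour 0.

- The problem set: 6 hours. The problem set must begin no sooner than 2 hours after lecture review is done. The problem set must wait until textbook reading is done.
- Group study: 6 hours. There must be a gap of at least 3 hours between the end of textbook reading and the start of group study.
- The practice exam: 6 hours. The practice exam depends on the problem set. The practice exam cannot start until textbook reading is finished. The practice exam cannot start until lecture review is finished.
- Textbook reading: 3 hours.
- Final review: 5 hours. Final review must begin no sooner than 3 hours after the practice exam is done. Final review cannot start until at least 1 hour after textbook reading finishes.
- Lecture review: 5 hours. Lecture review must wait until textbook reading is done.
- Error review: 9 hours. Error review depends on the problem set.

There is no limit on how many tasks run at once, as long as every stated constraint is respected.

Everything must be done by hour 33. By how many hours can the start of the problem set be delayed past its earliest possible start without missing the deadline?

3

Textbook reading can start immediately at hour 0; it finishes at hour 3.
After textbook reading (finishes hour 3), lecture review can start at hour 3 and finishes at hour 8.
The problem set needs all of lecture review (finishes hour 8, plus 2-hour gap → hour 10); textbook reading (finishes hour 3). That puts its earliest start at hour 10; it finishes at 10 + 6 = hour 16.

Working backward from the deadline:
Final review must finish by hour 33; it takes 5 hours, so it must start by 33 − 5 = hour 28.
The practice exam has to be done before final review (must start by hour 28, minus 3-hour gap → hour 25). That means finishing by hour 25, i.e. starting by 25 − 6 = hour 19.
Error review has no dependents, so it just needs to finish by hour 33. Starting by 33 − 9 = hour 24 achieves that.
The problem set must finish in time for the practice exam (must start by hour 19); error review (must start by hour 24). The tightest is hour 19, so the problem set must start by 19 − 6 = hour 13.
So the problem set can start as early as hour 10 and as late as hour 13, giving 13 − 10 = 3 hours of slack.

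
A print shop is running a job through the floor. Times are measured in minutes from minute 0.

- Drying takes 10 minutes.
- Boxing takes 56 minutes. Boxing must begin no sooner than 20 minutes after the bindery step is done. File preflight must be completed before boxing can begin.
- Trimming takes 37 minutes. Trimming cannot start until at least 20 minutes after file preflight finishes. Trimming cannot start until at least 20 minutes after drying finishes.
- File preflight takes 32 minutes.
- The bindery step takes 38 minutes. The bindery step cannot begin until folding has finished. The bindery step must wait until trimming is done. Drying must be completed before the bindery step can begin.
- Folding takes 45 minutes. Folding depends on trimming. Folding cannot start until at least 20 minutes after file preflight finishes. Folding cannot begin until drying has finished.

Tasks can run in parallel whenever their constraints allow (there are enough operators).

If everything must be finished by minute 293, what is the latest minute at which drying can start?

67

To finish by minute 293, boxing (duration 56) must start no later than minute 237.
The bindery step feeds into boxing (must start by minute 237, minus 20-minute gap → minute 217); so the bindery step must finish by minute 217 and therefore start by minute 179.
Since the bindery step (must start by minute 179) depends on it, folding must finish by minute 179. Backing off its 45-minute duration gives a latest start of minute 134.
For trimming: folding (must start by minute 134); the bindery step (must start by minute 179). The most restrictive is minute 134; with a 37-minute duration, trimming must start by minute 97.
For drying: trimming (must start by minute 97, minus 20-minute gap → minute 77); folding (must start by minute 134); the bindery step (must start by minute 179). The most restrictive is minute 77; with a 10-minute duration, drying must start by minute 67.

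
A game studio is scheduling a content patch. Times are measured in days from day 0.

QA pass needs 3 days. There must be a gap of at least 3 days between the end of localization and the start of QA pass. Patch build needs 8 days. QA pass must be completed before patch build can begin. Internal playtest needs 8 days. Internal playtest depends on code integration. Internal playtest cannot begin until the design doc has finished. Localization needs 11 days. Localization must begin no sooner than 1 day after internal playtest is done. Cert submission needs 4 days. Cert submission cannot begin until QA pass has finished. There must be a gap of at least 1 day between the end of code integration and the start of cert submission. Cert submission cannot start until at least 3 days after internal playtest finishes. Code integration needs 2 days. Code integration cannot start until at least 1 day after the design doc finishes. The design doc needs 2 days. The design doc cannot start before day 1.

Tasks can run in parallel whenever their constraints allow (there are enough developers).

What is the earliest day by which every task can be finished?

The design doc cannot begin until its own release at day 1. It runs from day 1 to 1 + 2 = day 3.
Code integration cannot begin until the design doc (finishes day 3, plus 1-day gap → day 4). It runs from day 4 to 4 + 2 = day 6.
Internal playtest has to wait for code integration (finishes day 6); the design doc (finishes day 3). The latest of these is day 6, so internal playtest runs day 6 to 6 + 8 = day 14.
After internal playtest (finishes day 14, plus 1-day gap → day 15), localization can start at day 15 and finishes at day 26.
QA pass cannot begin until localization (finishes day 26, plus 3-day gap → day 29). It runs from day 29 to 29 + 3 = day 32.
Patch build waits on QA pass (finishes day 32), so it starts at day 32 and finishes at 32 + 8 = day 40.
Cert submission has to wait for QA pass (finishes day 32); code integration (finishes day 6, plus 1-day gap → day 7); internal playtest (finishes day 14, plus 3-day gap → day 17). The latest of these is day 32, so cert submission runs day 32 to 32 + 4 = day 36.
All tasks are finished once the last one completes. Finish times: The design doc at 3, Code integration at 6, Internal playtest at 14, Localization at 26, QA pass at 32, Cert submission at 36, Patch build at 40. The latest is day 40.

40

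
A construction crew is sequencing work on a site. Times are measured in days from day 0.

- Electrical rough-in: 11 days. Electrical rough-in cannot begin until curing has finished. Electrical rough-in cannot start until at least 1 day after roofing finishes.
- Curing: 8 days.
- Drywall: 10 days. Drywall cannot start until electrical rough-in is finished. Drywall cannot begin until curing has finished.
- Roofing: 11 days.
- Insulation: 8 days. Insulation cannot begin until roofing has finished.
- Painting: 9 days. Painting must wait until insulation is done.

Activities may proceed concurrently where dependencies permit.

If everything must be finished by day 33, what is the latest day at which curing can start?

Drywall has no dependents, so it just needs to finish by day 33. Starting by 33 − 10 = day 23 achieves that.
Electrical rough-in has to be done before drywall (must start by day 23). That means finishing by day 23, i.e. starting by 23 − 11 = day 12.
Curing feeds electrical rough-in (must start by day 12); drywall (must start by day 23). Taking the minimum, curing must finish by day 12 and start by 12 − 8 = day 4.

4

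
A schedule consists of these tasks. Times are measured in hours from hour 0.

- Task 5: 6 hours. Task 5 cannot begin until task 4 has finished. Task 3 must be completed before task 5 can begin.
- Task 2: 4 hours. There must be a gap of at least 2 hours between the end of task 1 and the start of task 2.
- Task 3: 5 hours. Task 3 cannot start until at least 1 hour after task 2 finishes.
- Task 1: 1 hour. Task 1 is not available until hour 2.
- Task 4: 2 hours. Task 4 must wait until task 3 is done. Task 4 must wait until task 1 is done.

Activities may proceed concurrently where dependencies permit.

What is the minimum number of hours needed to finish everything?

After its own release at hour 2, task 1 can start at hour 2 and finishes at hour 3.
Task 2 waits on task 1 (finishes hour 3, plus 2-hour gap → hour 5), so it starts at hour 5 and finishes at 5 + 4 = hour 9.
After task 2 (finishes hour 9, plus 1-hour gap → hour 10), task 3 can start at hour 10 and finishes at hour 15.
Task 4 cannot start until task 3 (finishes hour 15); task 1 (finishes hour 3). The controlling bound is hour 15, so task 4 finishes at 15 + 2 = hour 17.
Task 5 cannot start until task 4 (finishes hour 17); task 3 (finishes hour 15). The controlling bound is hour 17, so task 5 finishes at 17 + 6 = hour 23.
All tasks are finished once the last one completes. Finish times: Task 1 at 3, Task 2 at 9, Task 3 at 15, Task 4 at 17, Task 5 at 23. The latest is hour 23.

23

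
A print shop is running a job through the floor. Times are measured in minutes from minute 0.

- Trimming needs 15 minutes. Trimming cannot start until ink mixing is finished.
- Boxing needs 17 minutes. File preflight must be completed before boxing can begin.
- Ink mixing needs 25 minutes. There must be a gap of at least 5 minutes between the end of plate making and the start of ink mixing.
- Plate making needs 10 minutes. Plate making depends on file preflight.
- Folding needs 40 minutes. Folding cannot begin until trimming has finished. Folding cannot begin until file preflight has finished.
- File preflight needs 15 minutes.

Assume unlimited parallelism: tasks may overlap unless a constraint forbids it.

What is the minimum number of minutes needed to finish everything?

110

Nothing blocks file preflight, so it runs from minute 0 to minute 15.
Boxing cannot begin until file preflight (finishes minute 15). It runs from minute 15 to 15 + 17 = minute 32.
After file preflight (finishes minute 15), plate making can start at minute 15 and finishes at minute 25.
Ink mixing cannot begin until plate making (finishes minute 25, plus 5-minute gap → minute 30). It runs from minute 30 to 30 + 25 = minute 55.
Trimming cannot begin until ink mixing (finishes minute 55). It runs from minute 55 to 55 + 15 = minute 70.
Folding has to wait for trimming (finishes minute 70); file preflight (finishes minute 15). The latest of these is minute 70, so folding runs minute 70 to 70 + 40 = minute 110.
All tasks are finished once the last one completes. Finish times: File preflight at 15, Plate making at 25, Ink mixing at 55, Trimming at 70, Folding at 110, Boxing at 32. The latest is minute 110.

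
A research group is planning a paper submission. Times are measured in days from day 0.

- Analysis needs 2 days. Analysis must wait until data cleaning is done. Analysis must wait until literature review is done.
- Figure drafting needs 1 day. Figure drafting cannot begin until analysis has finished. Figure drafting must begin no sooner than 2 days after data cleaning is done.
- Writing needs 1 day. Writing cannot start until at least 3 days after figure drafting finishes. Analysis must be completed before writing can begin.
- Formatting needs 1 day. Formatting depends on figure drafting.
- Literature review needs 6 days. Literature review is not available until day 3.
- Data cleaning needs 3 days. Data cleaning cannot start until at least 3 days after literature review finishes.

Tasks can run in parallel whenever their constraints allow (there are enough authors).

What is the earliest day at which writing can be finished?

22

Literature review cannot begin until its own release at day 3. It runs from day 3 to 3 + 6 = day 9.
After literature review (finishes day 9, plus 3-day gap → day 12), data cleaning can start at day 12 and finishes at day 15.
Analysis cannot start until data cleaning (finishes day 15); literature review (finishes day 9). The controlling bound is day 15, so analysis finishes at 15 + 2 = day 17.
Figure drafting needs all of analysis (finishes day 17); data cleaning (finishes day 15, plus 2-day gap → day 17). That puts its earliest start at day 17; it finishes at 17 + 1 = day 18.
Writing cannot start until figure drafting (finishes day 18, plus 3-day gap → day 21); analysis (finishes day 17). The controlling bound is day 21, so writing finishes at 21 + 1 = day 22.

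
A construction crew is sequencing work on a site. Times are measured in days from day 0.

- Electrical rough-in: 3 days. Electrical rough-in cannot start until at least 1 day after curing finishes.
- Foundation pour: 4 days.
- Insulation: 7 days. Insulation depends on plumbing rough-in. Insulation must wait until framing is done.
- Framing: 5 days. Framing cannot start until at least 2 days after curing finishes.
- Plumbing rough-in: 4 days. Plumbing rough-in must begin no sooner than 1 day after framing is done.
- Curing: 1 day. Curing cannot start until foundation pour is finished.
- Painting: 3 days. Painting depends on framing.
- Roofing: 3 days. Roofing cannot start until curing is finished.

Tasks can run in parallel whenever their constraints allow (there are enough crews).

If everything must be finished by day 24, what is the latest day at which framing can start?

Nothing follows insulation; the deadline of day 24 is its only limit. It must start by 24 − 7 = day 17.
Plumbing rough-in must finish before insulation (must start by day 17). With a 4-day duration, plumbing rough-in must start by 17 − 4 = day 13.
Painting must finish by day 24; it takes 3 days, so it must start by 24 − 3 = day 21.
Framing must finish in time for plumbing rough-in (must start by day 13, minus 1-day gap → day 12); insulation (must start by day 17); painting (must start by day 21). The tightest is day 12, so framing must start by 12 − 5 = day 7.

7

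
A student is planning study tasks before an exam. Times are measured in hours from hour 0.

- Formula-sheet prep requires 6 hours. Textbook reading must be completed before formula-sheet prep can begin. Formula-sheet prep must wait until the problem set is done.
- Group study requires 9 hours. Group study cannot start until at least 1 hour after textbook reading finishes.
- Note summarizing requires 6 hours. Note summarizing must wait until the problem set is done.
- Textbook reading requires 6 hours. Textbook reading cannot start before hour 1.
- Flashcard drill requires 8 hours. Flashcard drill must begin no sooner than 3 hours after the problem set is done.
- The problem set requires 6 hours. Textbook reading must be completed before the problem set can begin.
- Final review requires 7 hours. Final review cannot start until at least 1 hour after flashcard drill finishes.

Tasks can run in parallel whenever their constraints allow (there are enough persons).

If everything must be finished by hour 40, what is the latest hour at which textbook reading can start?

9

To finish by hour 40, final review (duration 7) must start no later than hour 33.
Flashcard drill has to be done before final review (must start by hour 33, minus 1-hour gap → hour 32). That means finishing by hour 32, i.e. starting by 32 − 8 = hour 24.
Note summarizing must finish by hour 40; it takes 6 hours, so it must start by 40 − 6 = hour 34.
Formula-sheet prep must finish by hour 40; it takes 6 hours, so it must start by 40 − 6 = hour 34.
The problem set feeds flashcard drill (must start by hour 24, minus 3-hour gap → hour 21); note summarizing (must start by hour 34); formula-sheet prep (must start by hour 34). Taking the minimum, the problem set must finish by hour 21 and start by 21 − 6 = hour 15.
Group study must finish by hour 40; it takes 9 hours, so it must start by 40 − 9 = hour 31.
Textbook reading must finish in time for the problem set (must start by hour 15); group study (must start by hour 31, minus 1-hour gap → hour 30); formula-sheet prep (must start by hour 34). The tightest is hour 15, so textbook reading must start by 15 − 6 = hour 9.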